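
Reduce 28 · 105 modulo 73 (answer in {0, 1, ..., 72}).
20

Reduce the factors first: 105 ≡ 32 (mod 73), so 28 · 105 ≡ 28 · 32 (mod 73). 28 · 32 = 896. Dividing by 73: 896 = 12·73 + 20. So (28 · 105) mod 73 = 20.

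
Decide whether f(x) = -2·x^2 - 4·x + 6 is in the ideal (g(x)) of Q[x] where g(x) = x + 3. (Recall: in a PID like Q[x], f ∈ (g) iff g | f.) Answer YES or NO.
In Q[x] the ideal (g) consists of all multiples of g, so f ∈ (g) iff g | f, i.e. iff the remainder of f on division by g is 0. Divide f by g (g is monic, so eliminate the leading term of the running remainder at each step):
  leading term -2·x^2: subtract (-2·x)·g(x) = -2·x^2 - 6·x, leaving 2·x + 6
  leading term 2·x: subtract (2)·g(x) = 2·x + 6, leaving 0
The remainder is 0, so f(x) = g(x) · h(x) with h(x) = 2 - 2·x. Hence g | f, i.e. f ∈ (g).

Final answer: YES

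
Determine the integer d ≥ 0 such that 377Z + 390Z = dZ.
In the PID Z, (a, b) is generated by gcd(a, b). Compute gcd(390, 377) with the extended Euclidean algorithm, tracking rows (r, s, t) with s·390 + t·377 = r:
  row A: (390, 1, 0)   [1·390 + 0·377 = 390]
  row B: (377, 0, 1)   [0·390 + 1·377 = 377]
  390 = 1·377 + 13   → row C = row A − 1·row B = (13, 1, −1)   [check: 1·390 − 1·377 = 13]
  377 = 29·13 + 0   → remainder 0, stop. gcd = 13 (last nonzero row C).
So gcd(377, 390) = 13, with Bézout identity 1·390 − 1·377 = 13. Containment (⊇): the Bézout identity exhibits 13 as an element of (377, 390), giving (13) ⊆ (377, 390). Containment (⊆): since 13 | 377 and 13 | 390 (377 = 13·29, 390 = 13·30), every Z-linear combination of 377 and 390 is divisible by 13, so (377, 390) ⊆ (13). Therefore (377, 390) = (13), d = 13.

Final answer: (377, 390) = (13); d = 13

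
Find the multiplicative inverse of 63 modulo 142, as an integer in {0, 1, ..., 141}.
Apply the extended Euclidean algorithm to (142, 63), tracking rows (r, s, t) with s·142 + t·63 = r. Each division r_prev = q·r_cur + r_new produces the new row as (previous row) − q·(current row):
  row A: (142, 1, 0)   [1·142 + 0·63 = 142]
  row B: (63, 0, 1)   [0·142 + 1·63 = 63]
  142 = 2·63 + 16   → row C = row A − 2·row B = (16, 1, −2)   [check: 1·142 − 2·63 = 16]
  63 = 3·16 + 15   → row D = row B − 3·row C = (15, −3, 7)   [check: −3·142 + 7·63 = 15]
  16 = 1·15 + 1   → row E = row C − 1·row D = (1, 4, −9)   [check: 4·142 − 9·63 = 1]
  15 = 15·1 + 0   → remainder 0, stop. gcd = 1 (last nonzero row E).
The gcd is 1, so 63 is invertible mod 142. The last nonzero row gives 4·142 − 9·63 = 1, so t = −9. So 63^(−1) ≡ −9 ≡ 133 (mod 142). Verify: 63 · 133 = 8379 ≡ 1 (mod 142). ✓

Final answer: 63^(−1) ≡ 133 (mod 142)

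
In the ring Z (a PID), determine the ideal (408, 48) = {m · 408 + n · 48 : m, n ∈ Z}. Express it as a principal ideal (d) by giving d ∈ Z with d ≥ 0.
In the PID Z, (a, b) is generated by gcd(a, b). Compute gcd(408, 48) with the extended Euclidean algorithm, tracking rows (r, s, t) with s·408 + t·48 = r:
  row A: (408, 1, 0)   [1·408 + 0·48 = 408]
  row B: (48, 0, 1)   [0·408 + 1·48 = 48]
  408 = 8·48 + 24   → row C = row A − 8·row B = (24, 1, −8)   [check: 1·408 − 8·48 = 24]
  48 = 2·24 + 0   → remainder 0, stop. gcd = 24 (last nonzero row C).
So gcd(408, 48) = 24, with Bézout identity 1·408 − 8·48 = 24. Containment (⊇): the Bézout identity exhibits 24 as an element of (408, 48), giving (24) ⊆ (408, 48). Containment (⊆): since 24 | 408 and 24 | 48 (408 = 24·17, 48 = 24·2), every Z-linear combination of 408 and 48 is divisible by 24, so (408, 48) ⊆ (24). Therefore (408, 48) = (24), d = 24.

Final answer: (408, 48) = (24); d = 24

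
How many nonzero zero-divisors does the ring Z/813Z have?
In Z/813Z each nonzero element is either a unit (gcd with 813 is 1) or a zero-divisor (gcd > 1). The number of units is φ(813): factorise 813 = 3 · 271, so φ(813) = (3 − 1) · (271 − 1) = 2 · 270 = 540. The nonzero elements number 813 − 1 = 812. Hence the nonzero zero-divisors number 812 − 540 = 272.

Final answer: Z/813Z has 272 nonzero zero-divisors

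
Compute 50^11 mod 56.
8

Use repeated squaring. Binary(11) = 1011. Walk through the bits of the exponent 11 left-to-right: at each bit after the leading one, square the running value, then multiply by 50 if the bit is 1 (always reducing mod 56):
  bit 1 = 1 (leading): start with 50.
  bit 2 = 0: square 50^2 = 2500 ≡ 36 (mod 56).
  bit 3 = 1: square 36^2 = 1296 ≡ 8; bit is 1, so multiply 8·50 = 400 ≡ 8 (mod 56).
  bit 4 = 1: square 8^2 = 64 ≡ 8; bit is 1, so multiply 8·50 = 400 ≡ 8 (mod 56).
Final value: 50^11 ≡ 8 (mod 56).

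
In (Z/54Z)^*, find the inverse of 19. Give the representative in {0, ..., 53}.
19^(−1) ≡ 37 (mod 54)

Apply the extended Euclidean algorithm to (54, 19), tracking rows (r, s, t) with s·54 + t·19 = r. Each division r_prev = q·r_cur + r_new produces the new row as (previous row) − q·(current row):
  row A: (54, 1, 0)   [1·54 + 0·19 = 54]
  row B: (19, 0, 1)   [0·54 + 1·19 = 19]
  54 = 2·19 + 16   → row C = row A − 2·row B = (16, 1, −2)   [check: 1·54 − 2·19 = 16]
  19 = 1·16 + 3   → row D = row B − 1·row C = (3, −1, 3)   [check: −1·54 + 3·19 = 3]
  16 = 5·3 + 1   → row E = row C − 5·row D = (1, 6, −17)   [check: 6·54 − 17·19 = 1]
  3 = 3·1 + 0   → remainder 0, stop. gcd = 1 (last nonzero row E).
The gcd is 1, so 19 is invertible mod 54. The last nonzero row gives 6·54 − 17·19 = 1, so t = −17. So 19^(−1) ≡ −17 ≡ 37 (mod 54). Verify: 19 · 37 = 703 ≡ 1 (mod 54). ✓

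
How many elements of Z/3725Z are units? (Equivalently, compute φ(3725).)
An element a ∈ Z/3725Z is a unit iff gcd(a, 3725) = 1, so the number of units is φ(3725). φ is multiplicative, with φ(p^e) = p^e − p^(e−1). Factorise 3725 = 5^2 · 149. Then
  φ(3725) = (5^2 − 5^1) · (149 − 1) = 20 · 148 = 2960.

Final answer: Z/3725Z has φ(3725) = 2960 units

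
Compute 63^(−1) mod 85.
Apply the extended Euclidean algorithm to (85, 63), tracking rows (r, s, t) with s·85 + t·63 = r. Each division r_prev = q·r_cur + r_new produces the new row as (previous row) − q·(current row):
  row A: (85, 1, 0)   [1·85 + 0·63 = 85]
  row B: (63, 0, 1)   [0·85 + 1·63 = 63]
  85 = 1·63 + 22   → row C = row A − 1·row B = (22, 1, −1)   [check: 1·85 − 1·63 = 22]
  63 = 2·22 + 19   → row D = row B − 2·row C = (19, −2, 3)   [check: −2·85 + 3·63 = 19]
  22 = 1·19 + 3   → row E = row C − 1·row D = (3, 3, −4)   [check: 3·85 − 4·63 = 3]
  19 = 6·3 + 1   → row F = row D − 6·row E = (1, −20, 27)   [check: −20·85 + 27·63 = 1]
  3 = 3·1 + 0   → remainder 0, stop. gcd = 1 (last nonzero row F).
The gcd is 1, so 63 is invertible mod 85. The last nonzero row gives −20·85 + 27·63 = 1, so t = 27. So 63^(−1) ≡ 27 (mod 85). Verify: 63 · 27 = 1701 ≡ 1 (mod 85). ✓

Final answer: 63^(−1) ≡ 27 (mod 85)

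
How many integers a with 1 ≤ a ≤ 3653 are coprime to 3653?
3360

The number of a ∈ {1, ..., 3653} with gcd(a, 3653) = 1 is by definition Euler's totient φ(3653). φ is multiplicative, with φ(p^e) = p^e − p^(e−1). Factorise 3653 = 13 · 281. Then
  φ(3653) = (13 − 1) · (281 − 1) = 12 · 280 = 3360.
So there are 3360 such integers.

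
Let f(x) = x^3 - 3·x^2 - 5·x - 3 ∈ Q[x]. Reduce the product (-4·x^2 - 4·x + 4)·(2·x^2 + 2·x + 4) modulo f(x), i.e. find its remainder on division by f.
a · b ≡ -176·x^2 - 232·x - 104 (mod f(x))

First multiply in Q[x] without reducing: a · b = -8·x^4 - 16·x^3 - 16·x^2 - 8·x + 16. Now divide by f(x) = x^3 - 3·x^2 - 5·x - 3, eliminating the leading term at each step:
  leading term -8·x^4: subtract (-8·x)·f(x) = -8·x^4 + 24·x^3 + 40·x^2 + 24·x, leaving -40·x^3 - 56·x^2 - 32·x + 16
  leading term -40·x^3: subtract (-40)·f(x) = -40·x^3 + 120·x^2 + 200·x + 120, leaving -176·x^2 - 232·x - 104
The degree is now < 3, so this is the remainder. Hence a · b ≡ -176·x^2 - 232·x - 104 in Q[x]/(f).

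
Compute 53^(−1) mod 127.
53^(−1) ≡ 12 (mod 127)

Apply the extended Euclidean algorithm to (127, 53), tracking rows (r, s, t) with s·127 + t·53 = r. Each division r_prev = q·r_cur + r_new produces the new row as (previous row) − q·(current row):
  row A: (127, 1, 0)   [1·127 + 0·53 = 127]
  row B: (53, 0, 1)   [0·127 + 1·53 = 53]
  127 = 2·53 + 21   → row C = row A − 2·row B = (21, 1, −2)   [check: 1·127 − 2·53 = 21]
  53 = 2·21 + 11   → row D = row B − 2·row C = (11, −2, 5)   [check: −2·127 + 5·53 = 11]
  21 = 1·11 + 10   → row E = row C − 1·row D = (10, 3, −7)   [check: 3·127 − 7·53 = 10]
  11 = 1·10 + 1   → row F = row D − 1·row E = (1, −5, 12)   [check: −5·127 + 12·53 = 1]
  10 = 10·1 + 0   → remainder 0, stop. gcd = 1 (last nonzero row F).
The gcd is 1, so 53 is invertible mod 127. The last nonzero row gives −5·127 + 12·53 = 1, so t = 12. So 53^(−1) ≡ 12 (mod 127). Verify: 53 · 12 = 636 ≡ 1 (mod 127). ✓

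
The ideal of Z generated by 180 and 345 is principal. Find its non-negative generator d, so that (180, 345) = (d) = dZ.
(180, 345) = (15); d = 15

In the PID Z, (a, b) is generated by gcd(a, b). Compute gcd(345, 180) with the extended Euclidean algorithm, tracking rows (r, s, t) with s·345 + t·180 = r:
  row A: (345, 1, 0)   [1·345 + 0·180 = 345]
  row B: (180, 0, 1)   [0·345 + 1·180 = 180]
  345 = 1·180 + 165   → row C = row A − 1·row B = (165, 1, −1)   [check: 1·345 − 1·180 = 165]
  180 = 1·165 + 15   → row D = row B − 1·row C = (15, −1, 2)   [check: −1·345 + 2·180 = 15]
  165 = 11·15 + 0   → remainder 0, stop. gcd = 15 (last nonzero row D).
So gcd(180, 345) = 15, with Bézout identity −1·345 + 2·180 = 15. Containment (⊇): the Bézout identity exhibits 15 as an element of (180, 345), giving (15) ⊆ (180, 345). Containment (⊆): since 15 | 180 and 15 | 345 (180 = 15·12, 345 = 15·23), every Z-linear combination of 180 and 345 is divisible by 15, so (180, 345) ⊆ (15). Therefore (180, 345) = (15), d = 15.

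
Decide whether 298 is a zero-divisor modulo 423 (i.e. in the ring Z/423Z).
gcd(298, 423) = 1, so 298 is a unit in Z/423Z (it has a multiplicative inverse). A unit cannot be a zero-divisor: if 298·b ≡ 0 then multiplying both sides by 298^(−1) gives b ≡ 0. So 298 is not a zero-divisor.

Final answer: NO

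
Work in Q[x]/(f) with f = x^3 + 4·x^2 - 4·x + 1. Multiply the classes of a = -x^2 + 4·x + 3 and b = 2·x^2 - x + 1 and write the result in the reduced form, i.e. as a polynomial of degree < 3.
First multiply in Q[x] without reducing: a · b = -2·x^4 + 9·x^3 + x^2 + x + 3. Now divide by f(x) = x^3 + 4·x^2 - 4·x + 1, eliminating the leading term at each step:
  leading term -2·x^4: subtract (-2·x)·f(x) = -2·x^4 - 8·x^3 + 8·x^2 - 2·x, leaving 17·x^3 - 7·x^2 + 3·x + 3
  leading term 17·x^3: subtract (17)·f(x) = 17·x^3 + 68·x^2 - 68·x + 17, leaving -75·x^2 + 71·x - 14
The degree is now < 3, so this is the remainder. Hence a · b ≡ -75·x^2 + 71·x - 14 in Q[x]/(f).

Final answer: a · b ≡ -75·x^2 + 71·x - 14 (mod f(x))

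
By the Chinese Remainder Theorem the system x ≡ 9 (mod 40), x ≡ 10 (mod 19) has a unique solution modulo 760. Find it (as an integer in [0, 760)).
The moduli 40, 19 are pairwise coprime, so by the CRT there is a unique solution mod 40·19 = 760.
Solve by successive substitution. Start with x ≡ 9 (mod 40).
  Combine with x ≡ 10 (mod 19): write x = 9 + 40·t and require 9 + 40·t ≡ 10 (mod 19), i.e. 40·t ≡ 10 − 9 ≡ 1 (mod 19). Since 40^(−1) ≡ 10 (mod 19) (40 ≡ 2 (mod 19)), t ≡ 10·1 ≡ 10 (mod 19). So x ≡ 9 + 40·10 = 409 (mod 760).
Unique solution in [0, 760): x = 409.

Final answer: x ≡ 409 (mod 760); the representative in [0, 760) is 409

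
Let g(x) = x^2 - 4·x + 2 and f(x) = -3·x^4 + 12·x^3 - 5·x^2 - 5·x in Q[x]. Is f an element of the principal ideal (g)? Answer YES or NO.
In Q[x] the ideal (g) consists of all multiples of g, so f ∈ (g) iff g | f, i.e. iff the remainder of f on division by g is 0. Divide f by g (g is monic, so eliminate the leading term of the running remainder at each step):
  leading term -3·x^4: subtract (-3·x^2)·g(x) = -3·x^4 + 12·x^3 - 6·x^2, leaving x^2 - 5·x
  leading term x^2: subtract (1)·g(x) = x^2 - 4·x + 2, leaving -x - 2
The remainder r(x) = -x - 2 ≠ 0 (and deg r < deg g), so g ∤ f, i.e. f ∉ (g).

Final answer: NO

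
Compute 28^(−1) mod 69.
28^(−1) ≡ 37 (mod 69)

Apply the extended Euclidean algorithm to (69, 28), tracking rows (r, s, t) with s·69 + t·28 = r. Each division r_prev = q·r_cur + r_new produces the new row as (previous row) − q·(current row):
  row A: (69, 1, 0)   [1·69 + 0·28 = 69]
  row B: (28, 0, 1)   [0·69 + 1·28 = 28]
  69 = 2·28 + 13   → row C = row A − 2·row B = (13, 1, −2)   [check: 1·69 − 2·28 = 13]
  28 = 2·13 + 2   → row D = row B − 2·row C = (2, −2, 5)   [check: −2·69 + 5·28 = 2]
  13 = 6·2 + 1   → row E = row C − 6·row D = (1, 13, −32)   [check: 13·69 − 32·28 = 1]
  2 = 2·1 + 0   → remainder 0, stop. gcd = 1 (last nonzero row E).
The gcd is 1, so 28 is invertible mod 69. The last nonzero row gives 13·69 − 32·28 = 1, so t = −32. So 28^(−1) ≡ −32 ≡ 37 (mod 69). Verify: 28 · 37 = 1036 ≡ 1 (mod 69). ✓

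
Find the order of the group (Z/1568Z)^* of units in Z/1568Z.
|(Z/1568Z)^*| = 672

(Z/1568Z)^* consists of the classes a with gcd(a, 1568) = 1, so its order is φ(1568). φ is multiplicative, with φ(p^e) = p^e − p^(e−1). Factorise 1568 = 2^5 · 7^2. Then
  φ(1568) = (2^5 − 2^4) · (7^2 − 7^1) = 16 · 42 = 672.
Thus |(Z/1568Z)^*| = 672.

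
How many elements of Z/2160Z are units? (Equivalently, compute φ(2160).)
Z/2160Z has φ(2160) = 576 units

An element a ∈ Z/2160Z is a unit iff gcd(a, 2160) = 1, so the number of units is φ(2160). φ is multiplicative, with φ(p^e) = p^e − p^(e−1). Factorise 2160 = 2^4 · 3^3 · 5. Then
  φ(2160) = (2^4 − 2^3) · (3^3 − 3^2) · (5 − 1) = 8 · 18 · 4 = 576.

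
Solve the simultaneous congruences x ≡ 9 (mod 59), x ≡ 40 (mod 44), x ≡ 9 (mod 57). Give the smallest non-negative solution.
The moduli 59, 44, 57 are pairwise coprime, so by the CRT there is a unique solution mod 59·44·57 = 147972.
Solve by successive substitution. Start with x ≡ 9 (mod 59).
  Combine with x ≡ 40 (mod 44): write x = 9 + 59·t and require 9 + 59·t ≡ 40 (mod 44), i.e. 59·t ≡ 40 − 9 ≡ 31 (mod 44). Since 59^(−1) ≡ 3 (mod 44) (59 ≡ 15 (mod 44)), t ≡ 3·31 ≡ 5 (mod 44). So x ≡ 9 + 59·5 = 304 (mod 2596).
  Combine with x ≡ 9 (mod 57): write x = 304 + 2596·t and require 304 + 2596·t ≡ 9 (mod 57), i.e. 2596·t ≡ 9 − 304 ≡ 47 (mod 57). Since 2596^(−1) ≡ 46 (mod 57) (2596 ≡ 31 (mod 57)), t ≡ 46·47 ≡ 53 (mod 57). So x ≡ 304 + 2596·53 = 137892 (mod 147972).
Unique solution in [0, 147972): x = 137892.

Final answer: x ≡ 137892 (mod 147972); the representative in [0, 147972) is 137892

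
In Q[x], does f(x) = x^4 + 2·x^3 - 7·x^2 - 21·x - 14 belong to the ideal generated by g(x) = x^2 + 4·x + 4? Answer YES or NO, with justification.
NO

In Q[x] the ideal (g) consists of all multiples of g, so f ∈ (g) iff g | f, i.e. iff the remainder of f on division by g is 0. Divide f by g (g is monic, so eliminate the leading term of the running remainder at each step):
  leading term x^4: subtract (x^2)·g(x) = x^4 + 4·x^3 + 4·x^2, leaving -2·x^3 - 11·x^2 - 21·x - 14
  leading term -2·x^3: subtract (-2·x)·g(x) = -2·x^3 - 8·x^2 - 8·x, leaving -3·x^2 - 13·x - 14
  leading term -3·x^2: subtract (-3)·g(x) = -3·x^2 - 12·x - 12, leaving -x - 2
The remainder r(x) = -x - 2 ≠ 0 (and deg r < deg g), so g ∤ f, i.e. f ∉ (g).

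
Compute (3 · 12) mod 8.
Reduce the factors first: 12 ≡ 4 (mod 8), so 3 · 12 ≡ 3 · 4 (mod 8). 3 · 4 = 12. Dividing by 8: 12 = 1·8 + 4. So (3 · 12) mod 8 = 4.

Final answer: 4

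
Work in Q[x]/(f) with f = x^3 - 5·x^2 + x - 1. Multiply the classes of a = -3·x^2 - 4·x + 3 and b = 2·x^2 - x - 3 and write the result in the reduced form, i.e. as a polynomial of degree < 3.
First multiply in Q[x] without reducing: a · b = -6·x^4 - 5·x^3 + 19·x^2 + 9·x - 9. Now divide by f(x) = x^3 - 5·x^2 + x - 1, eliminating the leading term at each step:
  leading term -6·x^4: subtract (-6·x)·f(x) = -6·x^4 + 30·x^3 - 6·x^2 + 6·x, leaving -35·x^3 + 25·x^2 + 3·x - 9
  leading term -35·x^3: subtract (-35)·f(x) = -35·x^3 + 175·x^2 - 35·x + 35, leaving -150·x^2 + 38·x - 44
The degree is now < 3, so this is the remainder. Hence a · b ≡ -150·x^2 + 38·x - 44 in Q[x]/(f).

Final answer: a · b ≡ -150·x^2 + 38·x - 44 (mod f(x))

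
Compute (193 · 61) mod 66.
Reduce the factors first: 193 ≡ 61 (mod 66), so 193 · 61 ≡ 61 · 61 (mod 66). 61 · 61 = 3721. Dividing by 66: 3721 = 56·66 + 25. So (193 · 61) mod 66 = 25.

Final answer: 25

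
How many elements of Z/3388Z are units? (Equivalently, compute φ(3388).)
An element a ∈ Z/3388Z is a unit iff gcd(a, 3388) = 1, so the number of units is φ(3388). φ is multiplicative, with φ(p^e) = p^e − p^(e−1). Factorise 3388 = 2^2 · 7 · 11^2. Then
  φ(3388) = (2^2 − 2^1) · (7 − 1) · (11^2 − 11^1) = 2 · 6 · 110 = 1320.

Final answer: Z/3388Z has φ(3388) = 1320 units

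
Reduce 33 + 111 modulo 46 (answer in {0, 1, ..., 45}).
Reduce the summands first: 111 ≡ 19 (mod 46), so 33 + 111 ≡ 33 + 19 (mod 46). 33 + 19 = 52; 52 = 1·46 + 6, so (33 + 111) mod 46 = 6.

Final answer: 6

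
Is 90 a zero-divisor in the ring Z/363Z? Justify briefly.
YES

gcd(90, 363) = 3 > 1, so 90 is not a unit in Z/363Z. In Z/nZ every nonzero non-unit is a zero-divisor: explicitly, take b = 363/gcd = 121 ≠ 0 (mod 363); then 90·121 = 10890 = 30·363, i.e. 90·121 ≡ 0 (mod 363). So 90 is a zero-divisor.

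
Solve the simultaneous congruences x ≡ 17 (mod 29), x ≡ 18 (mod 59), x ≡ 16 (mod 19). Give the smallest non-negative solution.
x ≡ 32468 (mod 32509); the representative in [0, 32509) is 32468

The moduli 29, 59, 19 are pairwise coprime, so by the CRT there is a unique solution mod 29·59·19 = 32509.
Solve by successive substitution. Start with x ≡ 17 (mod 29).
  Combine with x ≡ 18 (mod 59): write x = 17 + 29·t and require 17 + 29·t ≡ 18 (mod 59), i.e. 29·t ≡ 18 − 17 ≡ 1 (mod 59). Since 29^(−1) ≡ 57 (mod 59), t ≡ 57·1 ≡ 57 (mod 59). So x ≡ 17 + 29·57 = 1670 (mod 1711).
  Combine with x ≡ 16 (mod 19): write x = 1670 + 1711·t and require 1670 + 1711·t ≡ 16 (mod 19), i.e. 1711·t ≡ 16 − 1670 ≡ 18 (mod 19). Since 1711^(−1) ≡ 1 (mod 19) (1711 ≡ 1 (mod 19)), t ≡ 1·18 ≡ 18 (mod 19). So x ≡ 1670 + 1711·18 = 32468 (mod 32509).
Unique solution in [0, 32509): x = 32468.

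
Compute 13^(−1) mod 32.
13^(−1) ≡ 5 (mod 32)

Apply the extended Euclidean algorithm to (32, 13), tracking rows (r, s, t) with s·32 + t·13 = r. Each division r_prev = q·r_cur + r_new produces the new row as (previous row) − q·(current row):
  row A: (32, 1, 0)   [1·32 + 0·13 = 32]
  row B: (13, 0, 1)   [0·32 + 1·13 = 13]
  32 = 2·13 + 6   → row C = row A − 2·row B = (6, 1, −2)   [check: 1·32 − 2·13 = 6]
  13 = 2·6 + 1   → row D = row B − 2·row C = (1, −2, 5)   [check: −2·32 + 5·13 = 1]
  6 = 6·1 + 0   → remainder 0, stop. gcd = 1 (last nonzero row D).
The gcd is 1, so 13 is invertible mod 32. The last nonzero row gives −2·32 + 5·13 = 1, so t = 5. So 13^(−1) ≡ 5 (mod 32). Verify: 13 · 5 = 65 ≡ 1 (mod 32). ✓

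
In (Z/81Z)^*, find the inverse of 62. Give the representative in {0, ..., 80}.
62^(−1) ≡ 17 (mod 81)

Apply the extended Euclidean algorithm to (81, 62), tracking rows (r, s, t) with s·81 + t·62 = r. Each division r_prev = q·r_cur + r_new produces the new row as (previous row) − q·(current row):
  row A: (81, 1, 0)   [1·81 + 0·62 = 81]
  row B: (62, 0, 1)   [0·81 + 1·62 = 62]
  81 = 1·62 + 19   → row C = row A − 1·row B = (19, 1, −1)   [check: 1·81 − 1·62 = 19]
  62 = 3·19 + 5   → row D = row B − 3·row C = (5, −3, 4)   [check: −3·81 + 4·62 = 5]
  19 = 3·5 + 4   → row E = row C − 3·row D = (4, 10, −13)   [check: 10·81 − 13·62 = 4]
  5 = 1·4 + 1   → row F = row D − 1·row E = (1, −13, 17)   [check: −13·81 + 17·62 = 1]
  4 = 4·1 + 0   → remainder 0, stop. gcd = 1 (last nonzero row F).
The gcd is 1, so 62 is invertible mod 81. The last nonzero row gives −13·81 + 17·62 = 1, so t = 17. So 62^(−1) ≡ 17 (mod 81). Verify: 62 · 17 = 1054 ≡ 1 (mod 81). ✓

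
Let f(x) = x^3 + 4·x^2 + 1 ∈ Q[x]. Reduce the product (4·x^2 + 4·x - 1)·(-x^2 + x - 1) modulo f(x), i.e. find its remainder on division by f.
a · b ≡ -63·x^2 - x - 15 (mod f(x))

First multiply in Q[x] without reducing: a · b = -4·x^4 + x^2 - 5·x + 1. Now divide by f(x) = x^3 + 4·x^2 + 1, eliminating the leading term at each step:
  leading term -4·x^4: subtract (-4·x)·f(x) = -4·x^4 - 16·x^3 - 4·x, leaving 16·x^3 + x^2 - x + 1
  leading term 16·x^3: subtract (16)·f(x) = 16·x^3 + 64·x^2 + 16, leaving -63·x^2 - x - 15
The degree is now < 3, so this is the remainder. Hence a · b ≡ -63·x^2 - x - 15 in Q[x]/(f).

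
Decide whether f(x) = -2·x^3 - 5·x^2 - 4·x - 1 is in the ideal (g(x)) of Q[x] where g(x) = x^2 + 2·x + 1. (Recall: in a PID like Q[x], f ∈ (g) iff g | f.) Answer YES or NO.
YES

In Q[x] the ideal (g) consists of all multiples of g, so f ∈ (g) iff g | f, i.e. iff the remainder of f on division by g is 0. Divide f by g (g is monic, so eliminate the leading term of the running remainder at each step):
  leading term -2·x^3: subtract (-2·x)·g(x) = -2·x^3 - 4·x^2 - 2·x, leaving -x^2 - 2·x - 1
  leading term -x^2: subtract (-1)·g(x) = -x^2 - 2·x - 1, leaving 0
The remainder is 0, so f(x) = g(x) · h(x) with h(x) = -2·x - 1. Hence g | f, i.e. f ∈ (g).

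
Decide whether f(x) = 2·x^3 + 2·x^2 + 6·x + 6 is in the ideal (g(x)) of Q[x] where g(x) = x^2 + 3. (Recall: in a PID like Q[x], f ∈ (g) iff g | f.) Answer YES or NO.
In Q[x] the ideal (g) consists of all multiples of g, so f ∈ (g) iff g | f, i.e. iff the remainder of f on division by g is 0. Divide f by g (g is monic, so eliminate the leading term of the running remainder at each step):
  leading term 2·x^3: subtract (2·x)·g(x) = 2·x^3 + 6·x, leaving 2·x^2 + 6
  leading term 2·x^2: subtract (2)·g(x) = 2·x^2 + 6, leaving 0
The remainder is 0, so f(x) = g(x) · h(x) with h(x) = 2·x + 2. Hence g | f, i.e. f ∈ (g).

Final answer: YES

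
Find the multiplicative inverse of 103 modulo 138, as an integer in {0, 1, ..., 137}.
Apply the extended Euclidean algorithm to (138, 103), tracking rows (r, s, t) with s·138 + t·103 = r. Each division r_prev = q·r_cur + r_new produces the new row as (previous row) − q·(current row):
  row A: (138, 1, 0)   [1·138 + 0·103 = 138]
  row B: (103, 0, 1)   [0·138 + 1·103 = 103]
  138 = 1·103 + 35   → row C = row A − 1·row B = (35, 1, −1)   [check: 1·138 − 1·103 = 35]
  103 = 2·35 + 33   → row D = row B − 2·row C = (33, −2, 3)   [check: −2·138 + 3·103 = 33]
  35 = 1·33 + 2   → row E = row C − 1·row D = (2, 3, −4)   [check: 3·138 − 4·103 = 2]
  33 = 16·2 + 1   → row F = row D − 16·row E = (1, −50, 67)   [check: −50·138 + 67·103 = 1]
  2 = 2·1 + 0   → remainder 0, stop. gcd = 1 (last nonzero row F).
The gcd is 1, so 103 is invertible mod 138. The last nonzero row gives −50·138 + 67·103 = 1, so t = 67. So 103^(−1) ≡ 67 (mod 138). Verify: 103 · 67 = 6901 ≡ 1 (mod 138). ✓

Final answer: 103^(−1) ≡ 67 (mod 138)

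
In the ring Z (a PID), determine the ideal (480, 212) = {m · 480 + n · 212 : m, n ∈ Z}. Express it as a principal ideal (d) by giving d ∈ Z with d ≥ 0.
(480, 212) = (4); d = 4

In the PID Z, (a, b) is generated by gcd(a, b). Compute gcd(480, 212) with the extended Euclidean algorithm, tracking rows (r, s, t) with s·480 + t·212 = r:
  row A: (480, 1, 0)   [1·480 + 0·212 = 480]
  row B: (212, 0, 1)   [0·480 + 1·212 = 212]
  480 = 2·212 + 56   → row C = row A − 2·row B = (56, 1, −2)   [check: 1·480 − 2·212 = 56]
  212 = 3·56 + 44   → row D = row B − 3·row C = (44, −3, 7)   [check: −3·480 + 7·212 = 44]
  56 = 1·44 + 12   → row E = row C − 1·row D = (12, 4, −9)   [check: 4·480 − 9·212 = 12]
  44 = 3·12 + 8   → row F = row D − 3·row E = (8, −15, 34)   [check: −15·480 + 34·212 = 8]
  12 = 1·8 + 4   → row G = row E − 1·row F = (4, 19, −43)   [check: 19·480 − 43·212 = 4]
  8 = 2·4 + 0   → remainder 0, stop. gcd = 4 (last nonzero row G).
So gcd(480, 212) = 4, with Bézout identity 19·480 − 43·212 = 4. Containment (⊇): the Bézout identity exhibits 4 as an element of (480, 212), giving (4) ⊆ (480, 212). Containment (⊆): since 4 | 480 and 4 | 212 (480 = 4·120, 212 = 4·53), every Z-linear combination of 480 and 212 is divisible by 4, so (480, 212) ⊆ (4). Therefore (480, 212) = (4), d = 4.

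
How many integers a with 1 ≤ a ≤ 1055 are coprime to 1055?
840

The number of a ∈ {1, ..., 1055} with gcd(a, 1055) = 1 is by definition Euler's totient φ(1055). φ is multiplicative, with φ(p^e) = p^e − p^(e−1). Factorise 1055 = 5 · 211. Then
  φ(1055) = (5 − 1) · (211 − 1) = 4 · 210 = 840.
So there are 840 such integers.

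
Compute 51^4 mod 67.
Use repeated squaring. Binary(4) = 100. Walk through the bits of the exponent 4 left-to-right: at each bit after the leading one, square the running value, then multiply by 51 if the bit is 1 (always reducing mod 67):
  bit 1 = 1 (leading): start with 51.
  bit 2 = 0: square 51^2 = 2601 ≡ 55 (mod 67).
  bit 3 = 0: square 55^2 = 3025 ≡ 10 (mod 67).
Final value: 51^4 ≡ 10 (mod 67).

Final answer: 10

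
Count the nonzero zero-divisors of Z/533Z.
Z/533Z has 52 nonzero zero-divisors

In Z/533Z each nonzero element is either a unit (gcd with 533 is 1) or a zero-divisor (gcd > 1). The number of units is φ(533): factorise 533 = 13 · 41, so φ(533) = (13 − 1) · (41 − 1) = 12 · 40 = 480. The nonzero elements number 533 − 1 = 532. Hence the nonzero zero-divisors number 532 − 480 = 52.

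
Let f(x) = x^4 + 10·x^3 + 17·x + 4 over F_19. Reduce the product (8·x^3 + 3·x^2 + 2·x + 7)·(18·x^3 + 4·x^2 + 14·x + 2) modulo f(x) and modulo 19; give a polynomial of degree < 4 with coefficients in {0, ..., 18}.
Multiply as integer polynomials: a · b = 144·x^6 + 86·x^5 + 160·x^4 + 192·x^3 + 62·x^2 + 102·x + 14. Reducing coefficients mod 19: a · b ≡ 11·x^6 + 10·x^5 + 8·x^4 + 2·x^3 + 5·x^2 + 7·x + 14. Now divide by f(x) = x^4 + 10·x^3 + 17·x + 4 in F_19[x], eliminating the leading term at each step:
  leading term 11·x^6: subtract (11·x^2)·f(x) = 11·x^6 + 15·x^5 + 16·x^3 + 6·x^2, leaving 14·x^5 + 8·x^4 + 5·x^3 + 18·x^2 + 7·x + 14 (coefficients mod 19)
  leading term 14·x^5: subtract (14·x)·f(x) = 14·x^5 + 7·x^4 + 10·x^2 + 18·x, leaving x^4 + 5·x^3 + 8·x^2 + 8·x + 14 (coefficients mod 19)
  leading term x^4: subtract (1)·f(x) = x^4 + 10·x^3 + 17·x + 4, leaving 14·x^3 + 8·x^2 + 10·x + 10 (coefficients mod 19)
The degree is now < 4, so this is the remainder. Hence a · b ≡ 14·x^3 + 8·x^2 + 10·x + 10 in F_19[x]/(f).

Final answer: a · b ≡ 14·x^3 + 8·x^2 + 10·x + 10 (mod f(x))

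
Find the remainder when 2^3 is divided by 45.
8

Use repeated squaring. Binary(3) = 11. Walk through the bits of the exponent 3 left-to-right: at each bit after the leading one, square the running value, then multiply by 2 if the bit is 1 (always reducing mod 45):
  bit 1 = 1 (leading): start with 2.
  bit 2 = 1: square 2^2 = 4; bit is 1, so multiply 4·2 = 8 (mod 45).
Final value: 2^3 ≡ 8 (mod 45).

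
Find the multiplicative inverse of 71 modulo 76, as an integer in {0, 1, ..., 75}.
Apply the extended Euclidean algorithm to (76, 71), tracking rows (r, s, t) with s·76 + t·71 = r. Each division r_prev = q·r_cur + r_new produces the new row as (previous row) − q·(current row):
  row A: (76, 1, 0)   [1·76 + 0·71 = 76]
  row B: (71, 0, 1)   [0·76 + 1·71 = 71]
  76 = 1·71 + 5   → row C = row A − 1·row B = (5, 1, −1)   [check: 1·76 − 1·71 = 5]
  71 = 14·5 + 1   → row D = row B − 14·row C = (1, −14, 15)   [check: −14·76 + 15·71 = 1]
  5 = 5·1 + 0   → remainder 0, stop. gcd = 1 (last nonzero row D).
The gcd is 1, so 71 is invertible mod 76. The last nonzero row gives −14·76 + 15·71 = 1, so t = 15. So 71^(−1) ≡ 15 (mod 76). Verify: 71 · 15 = 1065 ≡ 1 (mod 76). ✓

Final answer: 71^(−1) ≡ 15 (mod 76)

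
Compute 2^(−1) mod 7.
Apply the extended Euclidean algorithm to (7, 2), tracking rows (r, s, t) with s·7 + t·2 = r. Each division r_prev = q·r_cur + r_new produces the new row as (previous row) − q·(current row):
  row A: (7, 1, 0)   [1·7 + 0·2 = 7]
  row B: (2, 0, 1)   [0·7 + 1·2 = 2]
  7 = 3·2 + 1   → row C = row A − 3·row B = (1, 1, −3)   [check: 1·7 − 3·2 = 1]
  2 = 2·1 + 0   → remainder 0, stop. gcd = 1 (last nonzero row C).
The gcd is 1, so 2 is invertible mod 7. The last nonzero row gives 1·7 − 3·2 = 1, so t = −3. So 2^(−1) ≡ −3 ≡ 4 (mod 7). Verify: 2 · 4 = 8 ≡ 1 (mod 7). ✓

Final answer: 2^(−1) ≡ 4 (mod 7)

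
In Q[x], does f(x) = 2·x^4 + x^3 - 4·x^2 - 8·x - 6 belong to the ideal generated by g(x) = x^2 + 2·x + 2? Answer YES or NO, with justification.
NO

In Q[x] the ideal (g) consists of all multiples of g, so f ∈ (g) iff g | f, i.e. iff the remainder of f on division by g is 0. Divide f by g (g is monic, so eliminate the leading term of the running remainder at each step):
  leading term 2·x^4: subtract (2·x^2)·g(x) = 2·x^4 + 4·x^3 + 4·x^2, leaving -3·x^3 - 8·x^2 - 8·x - 6
  leading term -3·x^3: subtract (-3·x)·g(x) = -3·x^3 - 6·x^2 - 6·x, leaving -2·x^2 - 2·x - 6
  leading term -2·x^2: subtract (-2)·g(x) = -2·x^2 - 4·x - 4, leaving 2·x - 2
The remainder r(x) = 2·x - 2 ≠ 0 (and deg r < deg g), so g ∤ f, i.e. f ∉ (g).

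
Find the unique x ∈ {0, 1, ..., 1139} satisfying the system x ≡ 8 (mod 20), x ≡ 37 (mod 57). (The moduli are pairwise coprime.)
The moduli 20, 57 are pairwise coprime, so by the CRT there is a unique solution mod 20·57 = 1140.
Solve by successive substitution. Start with x ≡ 8 (mod 20).
  Combine with x ≡ 37 (mod 57): write x = 8 + 20·t and require 8 + 20·t ≡ 37 (mod 57), i.e. 20·t ≡ 37 − 8 ≡ 29 (mod 57). Since 20^(−1) ≡ 20 (mod 57), t ≡ 20·29 ≡ 10 (mod 57). So x ≡ 8 + 20·10 = 208 (mod 1140).
Unique solution in [0, 1140): x = 208.

Final answer: x ≡ 208 (mod 1140); the representative in [0, 1140) is 208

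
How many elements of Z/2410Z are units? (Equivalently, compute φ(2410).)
Z/2410Z has φ(2410) = 960 units

An element a ∈ Z/2410Z is a unit iff gcd(a, 2410) = 1, so the number of units is φ(2410). φ is multiplicative, with φ(p^e) = p^e − p^(e−1). Factorise 2410 = 2 · 5 · 241. Then
  φ(2410) = (2 − 1) · (5 − 1) · (241 − 1) = 1 · 4 · 240 = 960.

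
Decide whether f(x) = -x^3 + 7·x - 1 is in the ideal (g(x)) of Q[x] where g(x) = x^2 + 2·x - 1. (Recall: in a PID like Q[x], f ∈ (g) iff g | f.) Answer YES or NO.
NO

In Q[x] the ideal (g) consists of all multiples of g, so f ∈ (g) iff g | f, i.e. iff the remainder of f on division by g is 0. Divide f by g (g is monic, so eliminate the leading term of the running remainder at each step):
  leading term -x^3: subtract (-x)·g(x) = -x^3 - 2·x^2 + x, leaving 2·x^2 + 6·x - 1
  leading term 2·x^2: subtract (2)·g(x) = 2·x^2 + 4·x - 2, leaving 2·x + 1
The remainder r(x) = 2·x + 1 ≠ 0 (and deg r < deg g), so g ∤ f, i.e. f ∉ (g).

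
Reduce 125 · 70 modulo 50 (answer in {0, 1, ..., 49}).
Reduce the factors first: 125 ≡ 25, 70 ≡ 20 (mod 50), so 125 · 70 ≡ 25 · 20 (mod 50). 25 · 20 = 500. Dividing by 50: 500 = 10·50 + 0. So (125 · 70) mod 50 = 0.

Final answer: 0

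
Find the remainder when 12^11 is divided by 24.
Use repeated squaring. Binary(11) = 1011. Walk through the bits of the exponent 11 left-to-right: at each bit after the leading one, square the running value, then multiply by 12 if the bit is 1 (always reducing mod 24):
  bit 1 = 1 (leading): start with 12.
  bit 2 = 0: square 12^2 = 144 ≡ 0 (mod 24).
  bit 3 = 1: square 0^2 = 0; bit is 1, so multiply 0·12 = 0 (mod 24).
  bit 4 = 1: square 0^2 = 0; bit is 1, so multiply 0·12 = 0 (mod 24).
Final value: 12^11 ≡ 0 (mod 24).

Final answer: 0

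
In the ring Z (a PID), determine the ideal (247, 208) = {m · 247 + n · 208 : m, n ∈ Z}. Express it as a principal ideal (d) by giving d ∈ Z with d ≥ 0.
In the PID Z, (a, b) is generated by gcd(a, b). Compute gcd(247, 208) with the extended Euclidean algorithm, tracking rows (r, s, t) with s·247 + t·208 = r:
  row A: (247, 1, 0)   [1·247 + 0·208 = 247]
  row B: (208, 0, 1)   [0·247 + 1·208 = 208]
  247 = 1·208 + 39   → row C = row A − 1·row B = (39, 1, −1)   [check: 1·247 − 1·208 = 39]
  208 = 5·39 + 13   → row D = row B − 5·row C = (13, −5, 6)   [check: −5·247 + 6·208 = 13]
  39 = 3·13 + 0   → remainder 0, stop. gcd = 13 (last nonzero row D).
So gcd(247, 208) = 13, with Bézout identity −5·247 + 6·208 = 13. Containment (⊇): the Bézout identity exhibits 13 as an element of (247, 208), giving (13) ⊆ (247, 208). Containment (⊆): since 13 | 247 and 13 | 208 (247 = 13·19, 208 = 13·16), every Z-linear combination of 247 and 208 is divisible by 13, so (247, 208) ⊆ (13). Therefore (247, 208) = (13), d = 13.

Final answer: (247, 208) = (13); d = 13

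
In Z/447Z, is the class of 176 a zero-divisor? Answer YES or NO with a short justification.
gcd(176, 447) = 1, so 176 is a unit in Z/447Z (it has a multiplicative inverse). A unit cannot be a zero-divisor: if 176·b ≡ 0 then multiplying both sides by 176^(−1) gives b ≡ 0. So 176 is not a zero-divisor.

Final answer: NO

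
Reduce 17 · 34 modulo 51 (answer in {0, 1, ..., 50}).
17

Both factors are already reduced mod 51. 17 · 34 = 578. Dividing by 51: 578 = 11·51 + 17. So (17 · 34) mod 51 = 17.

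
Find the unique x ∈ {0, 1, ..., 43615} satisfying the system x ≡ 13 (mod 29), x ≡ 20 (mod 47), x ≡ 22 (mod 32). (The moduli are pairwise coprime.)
The moduli 29, 47, 32 are pairwise coprime, so by the CRT there is a unique solution mod 29·47·32 = 43616.
Solve by successive substitution. Start with x ≡ 13 (mod 29).
  Combine with x ≡ 20 (mod 47): write x = 13 + 29·t and require 13 + 29·t ≡ 20 (mod 47), i.e. 29·t ≡ 20 − 13 ≡ 7 (mod 47). Since 29^(−1) ≡ 13 (mod 47), t ≡ 13·7 ≡ 44 (mod 47). So x ≡ 13 + 29·44 = 1289 (mod 1363).
  Combine with x ≡ 22 (mod 32): write x = 1289 + 1363·t and require 1289 + 1363·t ≡ 22 (mod 32), i.e. 1363·t ≡ 22 − 1289 ≡ 13 (mod 32). Since 1363^(−1) ≡ 27 (mod 32) (1363 ≡ 19 (mod 32)), t ≡ 27·13 ≡ 31 (mod 32). So x ≡ 1289 + 1363·31 = 43542 (mod 43616).
Unique solution in [0, 43616): x = 43542.

Final answer: x ≡ 43542 (mod 43616); the representative in [0, 43616) is 43542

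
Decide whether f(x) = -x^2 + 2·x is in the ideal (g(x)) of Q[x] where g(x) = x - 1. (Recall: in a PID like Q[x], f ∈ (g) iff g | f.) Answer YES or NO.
NO

In Q[x] the ideal (g) consists of all multiples of g, so f ∈ (g) iff g | f, i.e. iff the remainder of f on division by g is 0. Divide f by g (g is monic, so eliminate the leading term of the running remainder at each step):
  leading term -x^2: subtract (-x)·g(x) = -x^2 + x, leaving x
  leading term x: subtract (1)·g(x) = x - 1, leaving 1
The remainder r(x) = 1 ≠ 0 (and deg r < deg g), so g ∤ f, i.e. f ∉ (g).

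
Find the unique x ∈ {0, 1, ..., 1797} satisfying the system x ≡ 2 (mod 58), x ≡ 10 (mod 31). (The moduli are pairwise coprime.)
The moduli 58, 31 are pairwise coprime, so by the CRT there is a unique solution mod 58·31 = 1798.
Solve by successive substitution. Start with x ≡ 2 (mod 58).
  Combine with x ≡ 10 (mod 31): write x = 2 + 58·t and require 2 + 58·t ≡ 10 (mod 31), i.e. 58·t ≡ 10 − 2 ≡ 8 (mod 31). Since 58^(−1) ≡ 23 (mod 31) (58 ≡ 27 (mod 31)), t ≡ 23·8 ≡ 29 (mod 31). So x ≡ 2 + 58·29 = 1684 (mod 1798).
Unique solution in [0, 1798): x = 1684.

Final answer: x ≡ 1684 (mod 1798); the representative in [0, 1798) is 1684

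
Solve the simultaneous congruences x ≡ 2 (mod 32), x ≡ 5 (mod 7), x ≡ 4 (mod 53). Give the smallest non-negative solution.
x ≡ 10498 (mod 11872); the representative in [0, 11872) is 10498

The moduli 32, 7, 53 are pairwise coprime, so by the CRT there is a unique solution mod 32·7·53 = 11872.
Solve by successive substitution. Start with x ≡ 2 (mod 32).
  Combine with x ≡ 5 (mod 7): write x = 2 + 32·t and require 2 + 32·t ≡ 5 (mod 7), i.e. 32·t ≡ 5 − 2 ≡ 3 (mod 7). Since 32^(−1) ≡ 2 (mod 7) (32 ≡ 4 (mod 7)), t ≡ 2·3 ≡ 6 (mod 7). So x ≡ 2 + 32·6 = 194 (mod 224).
  Combine with x ≡ 4 (mod 53): write x = 194 + 224·t and require 194 + 224·t ≡ 4 (mod 53), i.e. 224·t ≡ 4 − 194 ≡ 22 (mod 53). Since 224^(−1) ≡ 31 (mod 53) (224 ≡ 12 (mod 53)), t ≡ 31·22 ≡ 46 (mod 53). So x ≡ 194 + 224·46 = 10498 (mod 11872).
Unique solution in [0, 11872): x = 10498.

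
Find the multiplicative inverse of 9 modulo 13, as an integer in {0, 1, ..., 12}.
Apply the extended Euclidean algorithm to (13, 9), tracking rows (r, s, t) with s·13 + t·9 = r. Each division r_prev = q·r_cur + r_new produces the new row as (previous row) − q·(current row):
  row A: (13, 1, 0)   [1·13 + 0·9 = 13]
  row B: (9, 0, 1)   [0·13 + 1·9 = 9]
  13 = 1·9 + 4   → row C = row A − 1·row B = (4, 1, −1)   [check: 1·13 − 1·9 = 4]
  9 = 2·4 + 1   → row D = row B − 2·row C = (1, −2, 3)   [check: −2·13 + 3·9 = 1]
  4 = 4·1 + 0   → remainder 0, stop. gcd = 1 (last nonzero row D).
The gcd is 1, so 9 is invertible mod 13. The last nonzero row gives −2·13 + 3·9 = 1, so t = 3. So 9^(−1) ≡ 3 (mod 13). Verify: 9 · 3 = 27 ≡ 1 (mod 13). ✓

Final answer: 9^(−1) ≡ 3 (mod 13)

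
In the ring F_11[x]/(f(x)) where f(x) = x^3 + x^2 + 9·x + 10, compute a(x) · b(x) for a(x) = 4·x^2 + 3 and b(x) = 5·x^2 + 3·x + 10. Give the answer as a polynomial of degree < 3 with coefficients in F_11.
Multiply as integer polynomials: a · b = 20·x^4 + 12·x^3 + 55·x^2 + 9·x + 30. Reducing coefficients mod 11: a · b ≡ 9·x^4 + x^3 + 9·x + 8. Now divide by f(x) = x^3 + x^2 + 9·x + 10 in F_11[x], eliminating the leading term at each step:
  leading term 9·x^4: subtract (9·x)·f(x) = 9·x^4 + 9·x^3 + 4·x^2 + 2·x, leaving 3·x^3 + 7·x^2 + 7·x + 8 (coefficients mod 11)
  leading term 3·x^3: subtract (3)·f(x) = 3·x^3 + 3·x^2 + 5·x + 8, leaving 4·x^2 + 2·x (coefficients mod 11)
The degree is now < 3, so this is the remainder. Hence a · b ≡ 4·x^2 + 2·x in F_11[x]/(f).

Final answer: a · b ≡ 4·x^2 + 2·x (mod f(x))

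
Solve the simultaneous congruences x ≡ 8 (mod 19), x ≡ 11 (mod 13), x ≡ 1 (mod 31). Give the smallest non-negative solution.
The moduli 19, 13, 31 are pairwise coprime, so by the CRT there is a unique solution mod 19·13·31 = 7657.
Solve by successive substitution. Start with x ≡ 8 (mod 19).
  Combine with x ≡ 11 (mod 13): write x = 8 + 19·t and require 8 + 19·t ≡ 11 (mod 13), i.e. 19·t ≡ 11 − 8 ≡ 3 (mod 13). Since 19^(−1) ≡ 11 (mod 13) (19 ≡ 6 (mod 13)), t ≡ 11·3 ≡ 7 (mod 13). So x ≡ 8 + 19·7 = 141 (mod 247).
  Combine with x ≡ 1 (mod 31): write x = 141 + 247·t and require 141 + 247·t ≡ 1 (mod 31), i.e. 247·t ≡ 1 − 141 ≡ 15 (mod 31). Since 247^(−1) ≡ 30 (mod 31) (247 ≡ 30 (mod 31)), t ≡ 30·15 ≡ 16 (mod 31). So x ≡ 141 + 247·16 = 4093 (mod 7657).
Unique solution in [0, 7657): x = 4093.

Final answer: x ≡ 4093 (mod 7657); the representative in [0, 7657) is 4093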